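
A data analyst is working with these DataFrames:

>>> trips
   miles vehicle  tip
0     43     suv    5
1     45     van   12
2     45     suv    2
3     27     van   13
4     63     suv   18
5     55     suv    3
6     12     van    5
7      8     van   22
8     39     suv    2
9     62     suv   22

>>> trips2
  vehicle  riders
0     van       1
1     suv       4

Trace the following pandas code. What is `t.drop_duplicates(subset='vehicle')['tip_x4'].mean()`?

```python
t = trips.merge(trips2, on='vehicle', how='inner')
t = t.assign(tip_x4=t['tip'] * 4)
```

merge on 'vehicle' (how='inner') → 10 rows:
   miles vehicle  tip  riders
0     43     suv    5       4
1     45     van   12       1
2     45     suv    2       4
3     27     van   13       1
4     63     suv   18       4
5     55     suv    3       4
6     12     van    5       1
7      8     van   22       1
8     39     suv    2       4
9     62     suv   22       4
add column tip_x4 = t['tip'] * 4:
   miles vehicle  tip  riders  tip_x4
0     43     suv    5       4      20
1     45     van   12       1      48
2     45     suv    2       4       8
3     27     van   13       1      52
4     63     suv   18       4      72
5     55     suv    3       4      12
6     12     van    5       1      20
7      8     van   22       1      88
8     39     suv    2       4       8
9     62     suv   22       4      88
drop duplicate vehicle (keep=first):
   miles vehicle  tip  riders  tip_x4
0     43     suv    5       4      20
1     45     van   12       1      48

34.0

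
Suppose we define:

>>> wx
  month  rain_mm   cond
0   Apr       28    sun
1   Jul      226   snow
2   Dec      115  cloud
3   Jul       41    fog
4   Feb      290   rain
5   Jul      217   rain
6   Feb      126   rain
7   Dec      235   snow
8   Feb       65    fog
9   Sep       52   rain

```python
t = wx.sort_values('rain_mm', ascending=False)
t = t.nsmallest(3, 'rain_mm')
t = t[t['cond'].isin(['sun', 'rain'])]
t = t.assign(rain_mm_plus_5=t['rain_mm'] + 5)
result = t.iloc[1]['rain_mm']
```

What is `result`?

sort by rain_mm descending:
  month  rain_mm   cond
4   Feb      290   rain
7   Dec      235   snow
1   Jul      226   snow
5   Jul      217   rain
6   Feb      126   rain
2   Dec      115  cloud
8   Feb       65    fog
9   Sep       52   rain
3   Jul       41    fog
0   Apr       28    sun
take 3 rows with smallest rain_mm:
  month  rain_mm  cond
0   Apr       28   sun
3   Jul       41   fog
9   Sep       52  rain
filter rows where cond in ['sun', 'rain']:
  month  rain_mm  cond
0   Apr       28   sun
9   Sep       52  rain
add column rain_mm_plus_5 = t['rain_mm'] + 5:
  month  rain_mm  cond  rain_mm_plus_5
0   Apr       28   sun              33
9   Sep       52  rain              57
So iloc[1]['rain_mm'] = 52.

52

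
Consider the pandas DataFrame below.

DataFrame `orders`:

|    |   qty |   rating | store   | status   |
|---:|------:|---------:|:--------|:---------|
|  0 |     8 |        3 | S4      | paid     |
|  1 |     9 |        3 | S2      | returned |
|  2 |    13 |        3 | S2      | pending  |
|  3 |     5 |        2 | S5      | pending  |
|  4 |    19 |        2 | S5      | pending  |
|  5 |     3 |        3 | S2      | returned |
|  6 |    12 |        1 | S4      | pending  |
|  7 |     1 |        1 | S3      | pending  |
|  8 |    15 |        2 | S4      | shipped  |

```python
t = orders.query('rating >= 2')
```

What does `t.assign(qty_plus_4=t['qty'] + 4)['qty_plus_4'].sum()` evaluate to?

100

filter rows where rating >= 2:
   qty  rating store    status
0    8       3    S4      paid
1    9       3    S2  returned
2   13       3    S2   pending
3    5       2    S5   pending
4   19       2    S5   pending
5    3       3    S2  returned
8   15       2    S4   shipped
add column qty_plus_4 = t['qty'] + 4:
   qty  rating store    status  qty_plus_4
0    8       3    S4      paid          12
1    9       3    S2  returned          13
2   13       3    S2   pending          17
3    5       2    S5   pending           9
4   19       2    S5   pending          23
5    3       3    S2  returned           7
8   15       2    S4   shipped          19
Then the sum of column 'qty_plus_4': 100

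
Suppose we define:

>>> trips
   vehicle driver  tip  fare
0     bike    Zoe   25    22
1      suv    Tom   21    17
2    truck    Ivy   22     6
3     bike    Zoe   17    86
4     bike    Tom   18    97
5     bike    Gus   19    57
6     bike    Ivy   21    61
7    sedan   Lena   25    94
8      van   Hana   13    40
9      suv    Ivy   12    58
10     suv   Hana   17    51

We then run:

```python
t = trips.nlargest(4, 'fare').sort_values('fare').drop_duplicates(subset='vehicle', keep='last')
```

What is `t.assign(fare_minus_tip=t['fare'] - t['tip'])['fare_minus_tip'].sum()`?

take 4 rows with largest fare:
  vehicle driver  tip  fare
4    bike    Tom   18    97
7   sedan   Lena   25    94
3    bike    Zoe   17    86
6    bike    Ivy   21    61
sort by fare:
  vehicle driver  tip  fare
6    bike    Ivy   21    61
3    bike    Zoe   17    86
7   sedan   Lena   25    94
4    bike    Tom   18    97
drop duplicate vehicle (keep=last):
  vehicle driver  tip  fare
7   sedan   Lena   25    94
4    bike    Tom   18    97
add column fare_minus_tip = t['fare'] - t['tip']:
  vehicle driver  tip  fare  fare_minus_tip
7   sedan   Lena   25    94              69
4    bike    Tom   18    97              79
Reading off the sum of column 'fare_minus_tip', we get 148.

148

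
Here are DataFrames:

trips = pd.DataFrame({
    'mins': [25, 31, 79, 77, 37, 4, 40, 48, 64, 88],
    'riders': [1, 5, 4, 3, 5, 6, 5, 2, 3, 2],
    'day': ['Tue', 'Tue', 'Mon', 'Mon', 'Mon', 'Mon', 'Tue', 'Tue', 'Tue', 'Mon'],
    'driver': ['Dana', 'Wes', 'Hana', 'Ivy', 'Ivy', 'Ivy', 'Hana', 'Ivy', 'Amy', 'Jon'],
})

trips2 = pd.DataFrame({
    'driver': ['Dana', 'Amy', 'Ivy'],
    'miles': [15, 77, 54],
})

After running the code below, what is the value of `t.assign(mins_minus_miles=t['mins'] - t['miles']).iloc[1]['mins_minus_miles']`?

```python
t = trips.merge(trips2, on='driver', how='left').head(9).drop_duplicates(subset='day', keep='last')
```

-13.0

merge on 'driver' (how='left') → 10 rows:
   mins  riders  day driver  miles
0    25       1  Tue   Dana   15.0
1    31       5  Tue    Wes    NaN
2    79       4  Mon   Hana    NaN
3    77       3  Mon    Ivy   54.0
4    37       5  Mon    Ivy   54.0
5     4       6  Mon    Ivy   54.0
6    40       5  Tue   Hana    NaN
7    48       2  Tue    Ivy   54.0
8    64       3  Tue    Amy   77.0
9    88       2  Mon    Jon    NaN
take first 9 rows:
   mins  riders  day driver  miles
0    25       1  Tue   Dana   15.0
1    31       5  Tue    Wes    NaN
2    79       4  Mon   Hana    NaN
3    77       3  Mon    Ivy   54.0
4    37       5  Mon    Ivy   54.0
5     4       6  Mon    Ivy   54.0
6    40       5  Tue   Hana    NaN
7    48       2  Tue    Ivy   54.0
8    64       3  Tue    Amy   77.0
drop duplicate day (keep=last):
   mins  riders  day driver  miles
5     4       6  Mon    Ivy   54.0
8    64       3  Tue    Amy   77.0
add column mins_minus_miles = t['mins'] - t['miles']:
   mins  riders  day driver  miles  mins_minus_miles
5     4       6  Mon    Ivy   54.0             -50.0
8    64       3  Tue    Amy   77.0             -13.0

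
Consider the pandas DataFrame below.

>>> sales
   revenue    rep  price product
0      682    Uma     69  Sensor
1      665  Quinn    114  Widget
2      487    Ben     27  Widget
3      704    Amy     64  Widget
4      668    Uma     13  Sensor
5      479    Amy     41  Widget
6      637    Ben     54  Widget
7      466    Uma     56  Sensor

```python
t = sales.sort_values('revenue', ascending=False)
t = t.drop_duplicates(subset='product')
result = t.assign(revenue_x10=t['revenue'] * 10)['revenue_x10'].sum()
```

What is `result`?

sort by revenue descending:
   revenue    rep  price product
3      704    Amy     64  Widget
0      682    Uma     69  Sensor
4      668    Uma     13  Sensor
1      665  Quinn    114  Widget
6      637    Ben     54  Widget
2      487    Ben     27  Widget
5      479    Amy     41  Widget
7      466    Uma     56  Sensor
drop duplicate product (keep=first):
   revenue  rep  price product
3      704  Amy     64  Widget
0      682  Uma     69  Sensor
add column revenue_x10 = t['revenue'] * 10:
   revenue  rep  price product  revenue_x10
3      704  Amy     64  Widget         7040
0      682  Uma     69  Sensor         6820

13860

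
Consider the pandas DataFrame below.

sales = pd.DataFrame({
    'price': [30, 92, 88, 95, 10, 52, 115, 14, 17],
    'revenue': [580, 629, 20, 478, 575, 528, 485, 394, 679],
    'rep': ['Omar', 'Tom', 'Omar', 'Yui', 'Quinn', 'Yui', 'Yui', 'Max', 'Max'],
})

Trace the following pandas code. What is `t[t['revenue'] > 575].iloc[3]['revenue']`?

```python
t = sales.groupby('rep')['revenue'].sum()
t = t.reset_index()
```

group by rep, sum of revenue:
rep
Max      1073
Omar      600
Quinn     575
Tom       629
Yui      1491
Name: revenue, dtype: int64
reset_index():
     rep  revenue
0    Max     1073
1   Omar      600
2  Quinn      575
3    Tom      629
4    Yui     1491
filter rows where revenue > 575:
    rep  revenue
0   Max     1073
1  Omar      600
3   Tom      629
4   Yui     1491
The value at position 3, column 'revenue' is 1491.

1491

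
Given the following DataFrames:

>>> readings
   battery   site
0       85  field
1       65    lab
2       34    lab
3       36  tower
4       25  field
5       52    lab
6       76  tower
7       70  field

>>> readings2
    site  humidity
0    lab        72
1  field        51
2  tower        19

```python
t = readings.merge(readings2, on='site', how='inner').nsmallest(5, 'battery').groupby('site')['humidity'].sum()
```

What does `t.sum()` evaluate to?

286

merge on 'site' (how='inner') → 8 rows:
   battery   site  humidity
0       85  field        51
1       65    lab        72
2       34    lab        72
3       36  tower        19
4       25  field        51
5       52    lab        72
6       76  tower        19
7       70  field        51
take 5 rows with smallest battery:
   battery   site  humidity
4       25  field        51
2       34    lab        72
3       36  tower        19
5       52    lab        72
1       65    lab        72
group by site, sum of humidity:
site
field     51
lab      216
tower     19
Name: humidity, dtype: int64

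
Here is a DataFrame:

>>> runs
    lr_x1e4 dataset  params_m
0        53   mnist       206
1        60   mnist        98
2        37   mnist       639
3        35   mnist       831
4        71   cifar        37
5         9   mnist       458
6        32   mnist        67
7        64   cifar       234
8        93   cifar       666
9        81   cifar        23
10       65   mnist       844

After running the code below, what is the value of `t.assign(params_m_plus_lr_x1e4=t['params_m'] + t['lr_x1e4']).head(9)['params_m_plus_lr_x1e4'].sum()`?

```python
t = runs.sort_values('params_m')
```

2928

sort by params_m:
    lr_x1e4 dataset  params_m
9        81   cifar        23
4        71   cifar        37
6        32   mnist        67
1        60   mnist        98
0        53   mnist       206
7        64   cifar       234
5         9   mnist       458
2        37   mnist       639
8        93   cifar       666
3        35   mnist       831
10       65   mnist       844
add column params_m_plus_lr_x1e4 = t['params_m'] + t['lr_x1e4']:
    lr_x1e4 dataset  params_m  params_m_plus_lr_x1e4
9        81   cifar        23                    104
4        71   cifar        37                    108
6        32   mnist        67                     99
1        60   mnist        98                    158
0        53   mnist       206                    259
7        64   cifar       234                    298
5         9   mnist       458                    467
2        37   mnist       639                    676
8        93   cifar       666                    759
3        35   mnist       831                    866
10       65   mnist       844                    909
take first 9 rows:
   lr_x1e4 dataset  params_m  params_m_plus_lr_x1e4
9       81   cifar        23                    104
4       71   cifar        37                    108
6       32   mnist        67                     99
1       60   mnist        98                    158
0       53   mnist       206                    259
7       64   cifar       234                    298
5        9   mnist       458                    467
2       37   mnist       639                    676
8       93   cifar       666                    759
Then the sum of column 'params_m_plus_lr_x1e4': 2928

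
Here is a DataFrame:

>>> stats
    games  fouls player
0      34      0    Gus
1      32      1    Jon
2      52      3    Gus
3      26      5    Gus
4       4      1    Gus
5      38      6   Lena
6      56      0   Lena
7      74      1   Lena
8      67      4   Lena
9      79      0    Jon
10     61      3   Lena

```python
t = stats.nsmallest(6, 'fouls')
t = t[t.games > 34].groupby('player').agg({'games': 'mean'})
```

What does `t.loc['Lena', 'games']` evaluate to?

65.0

take 6 rows with smallest fouls:
   games  fouls player
0     34      0    Gus
6     56      0   Lena
9     79      0    Jon
1     32      1    Jon
4      4      1    Gus
7     74      1   Lena
filter rows where games > 34:
   games  fouls player
6     56      0   Lena
9     79      0    Jon
7     74      1   Lena
group by player, mean of games:
        games
player       
Jon      79.0
Lena     65.0
value at row 'Lena', column 'games' → 65.0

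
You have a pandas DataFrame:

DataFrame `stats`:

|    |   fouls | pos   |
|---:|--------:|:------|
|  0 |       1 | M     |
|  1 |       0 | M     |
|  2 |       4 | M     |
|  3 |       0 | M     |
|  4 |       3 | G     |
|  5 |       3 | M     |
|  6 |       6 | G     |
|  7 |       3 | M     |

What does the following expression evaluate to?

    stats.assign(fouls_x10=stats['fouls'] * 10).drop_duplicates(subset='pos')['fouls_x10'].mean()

20.0

add column fouls_x10 = stats['fouls'] * 10:
   fouls pos  fouls_x10
0      1   M         10
1      0   M          0
2      4   M         40
3      0   M          0
4      3   G         30
5      3   M         30
6      6   G         60
7      3   M         30
drop duplicate pos (keep=first):
   fouls pos  fouls_x10
0      1   M         10
4      3   G         30
The mean of column 'fouls_x10' is 20.0.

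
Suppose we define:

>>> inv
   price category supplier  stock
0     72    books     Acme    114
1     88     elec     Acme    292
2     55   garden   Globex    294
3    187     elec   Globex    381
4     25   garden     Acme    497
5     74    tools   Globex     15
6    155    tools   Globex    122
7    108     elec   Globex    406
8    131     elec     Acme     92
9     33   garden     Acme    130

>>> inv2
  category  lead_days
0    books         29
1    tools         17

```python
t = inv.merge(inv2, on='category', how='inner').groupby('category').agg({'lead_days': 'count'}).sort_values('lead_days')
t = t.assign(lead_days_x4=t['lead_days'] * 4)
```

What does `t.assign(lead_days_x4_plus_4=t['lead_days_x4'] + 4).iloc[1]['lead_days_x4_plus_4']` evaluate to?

merge on 'category' (how='inner') → 3 rows:
   price category supplier  stock  lead_days
0     72    books     Acme    114         29
1     74    tools   Globex     15         17
2    155    tools   Globex    122         17
group by category, count of lead_days:
          lead_days
category           
books             1
tools             2
sort by lead_days:
          lead_days
category           
books             1
tools             2
add column lead_days_x4 = t['lead_days'] * 4:
          lead_days  lead_days_x4
category                         
books             1             4
tools             2             8
add column lead_days_x4_plus_4 = t['lead_days_x4'] + 4:
          lead_days  lead_days_x4  lead_days_x4_plus_4
category                                              
books             1             4                    8
tools             2             8                   12
Finally, value at position 1, column 'lead_days_x4_plus_4' = 12.

12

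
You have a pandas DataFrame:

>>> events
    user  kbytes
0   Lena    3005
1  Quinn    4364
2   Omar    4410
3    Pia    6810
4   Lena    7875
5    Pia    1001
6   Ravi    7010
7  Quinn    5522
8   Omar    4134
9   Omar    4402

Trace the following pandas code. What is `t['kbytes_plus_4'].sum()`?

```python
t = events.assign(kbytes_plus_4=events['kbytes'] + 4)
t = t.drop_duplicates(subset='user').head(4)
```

add column kbytes_plus_4 = events['kbytes'] + 4:
    user  kbytes  kbytes_plus_4
0   Lena    3005           3009
1  Quinn    4364           4368
2   Omar    4410           4414
3    Pia    6810           6814
4   Lena    7875           7879
5    Pia    1001           1005
6   Ravi    7010           7014
7  Quinn    5522           5526
8   Omar    4134           4138
9   Omar    4402           4406
drop duplicate user (keep=first):
    user  kbytes  kbytes_plus_4
0   Lena    3005           3009
1  Quinn    4364           4368
2   Omar    4410           4414
3    Pia    6810           6814
6   Ravi    7010           7014
take first 4 rows:
    user  kbytes  kbytes_plus_4
0   Lena    3005           3009
1  Quinn    4364           4368
2   Omar    4410           4414
3    Pia    6810           6814
Reading off the sum of column 'kbytes_plus_4', we get 18605.

18605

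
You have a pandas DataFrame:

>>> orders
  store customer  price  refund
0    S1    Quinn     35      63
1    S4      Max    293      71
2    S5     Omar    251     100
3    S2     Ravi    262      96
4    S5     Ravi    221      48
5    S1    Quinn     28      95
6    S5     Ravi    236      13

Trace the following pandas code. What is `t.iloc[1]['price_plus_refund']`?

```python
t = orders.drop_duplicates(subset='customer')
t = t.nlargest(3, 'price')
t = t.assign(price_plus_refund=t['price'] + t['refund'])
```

358

drop duplicate customer (keep=first):
  store customer  price  refund
0    S1    Quinn     35      63
1    S4      Max    293      71
2    S5     Omar    251     100
3    S2     Ravi    262      96
take 3 rows with largest price:
  store customer  price  refund
1    S4      Max    293      71
3    S2     Ravi    262      96
2    S5     Omar    251     100
add column price_plus_refund = t['price'] + t['refund']:
  store customer  price  refund  price_plus_refund
1    S4      Max    293      71                364
3    S2     Ravi    262      96                358
2    S5     Omar    251     100                351
Taking the value at position 1, column 'price_plus_refund' gives 358.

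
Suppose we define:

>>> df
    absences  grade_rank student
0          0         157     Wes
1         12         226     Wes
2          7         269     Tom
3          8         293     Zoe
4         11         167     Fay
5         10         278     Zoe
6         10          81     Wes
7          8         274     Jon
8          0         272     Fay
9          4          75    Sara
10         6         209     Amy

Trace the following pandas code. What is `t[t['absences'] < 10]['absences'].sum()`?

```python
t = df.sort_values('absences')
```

33

sort by absences:
    absences  grade_rank student
0          0         157     Wes
8          0         272     Fay
9          4          75    Sara
10         6         209     Amy
2          7         269     Tom
3          8         293     Zoe
7          8         274     Jon
5         10         278     Zoe
6         10          81     Wes
4         11         167     Fay
1         12         226     Wes
filter rows where absences < 10:
    absences  grade_rank student
0          0         157     Wes
8          0         272     Fay
9          4          75    Sara
10         6         209     Amy
2          7         269     Tom
3          8         293     Zoe
7          8         274     Jon
So sum() = 33.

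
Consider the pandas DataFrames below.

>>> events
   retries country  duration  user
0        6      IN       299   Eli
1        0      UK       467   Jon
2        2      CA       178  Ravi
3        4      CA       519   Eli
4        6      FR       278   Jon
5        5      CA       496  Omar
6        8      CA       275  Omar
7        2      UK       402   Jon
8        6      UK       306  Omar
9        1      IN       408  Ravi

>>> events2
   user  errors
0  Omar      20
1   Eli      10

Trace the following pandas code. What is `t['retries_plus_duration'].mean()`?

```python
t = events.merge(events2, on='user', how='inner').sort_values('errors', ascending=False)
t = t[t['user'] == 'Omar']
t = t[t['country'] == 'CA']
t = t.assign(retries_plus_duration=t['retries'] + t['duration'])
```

392.0

merge on 'user' (how='inner') → 5 rows:
   retries country  duration  user  errors
0        6      IN       299   Eli      10
1        4      CA       519   Eli      10
2        5      CA       496  Omar      20
3        8      CA       275  Omar      20
4        6      UK       306  Omar      20
sort by errors descending:
   retries country  duration  user  errors
2        5      CA       496  Omar      20
3        8      CA       275  Omar      20
4        6      UK       306  Omar      20
0        6      IN       299   Eli      10
1        4      CA       519   Eli      10
filter rows where user == 'Omar':
   retries country  duration  user  errors
2        5      CA       496  Omar      20
3        8      CA       275  Omar      20
4        6      UK       306  Omar      20
filter rows where country == 'CA':
   retries country  duration  user  errors
2        5      CA       496  Omar      20
3        8      CA       275  Omar      20
add column retries_plus_duration = t['retries'] + t['duration']:
   retries country  duration  user  errors  retries_plus_duration
2        5      CA       496  Omar      20                    501
3        8      CA       275  Omar      20                    283
Hence 392.0.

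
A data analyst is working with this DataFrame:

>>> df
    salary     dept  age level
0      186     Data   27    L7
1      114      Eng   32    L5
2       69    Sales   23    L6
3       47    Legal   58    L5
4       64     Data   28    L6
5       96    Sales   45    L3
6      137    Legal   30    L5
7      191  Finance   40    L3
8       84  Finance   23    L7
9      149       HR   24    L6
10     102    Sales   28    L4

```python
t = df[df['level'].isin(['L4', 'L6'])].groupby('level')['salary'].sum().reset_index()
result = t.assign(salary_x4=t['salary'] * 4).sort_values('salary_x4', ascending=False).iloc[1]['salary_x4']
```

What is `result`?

filter rows where level in ['L4', 'L6']:
    salary   dept  age level
2       69  Sales   23    L6
4       64   Data   28    L6
9      149     HR   24    L6
10     102  Sales   28    L4
group by level, sum of salary:
level
L4    102
L6    282
Name: salary, dtype: int64
reset_index():
  level  salary
0    L4     102
1    L6     282
add column salary_x4 = t['salary'] * 4:
  level  salary  salary_x4
0    L4     102        408
1    L6     282       1128
sort by salary_x4 descending:
  level  salary  salary_x4
1    L6     282       1128
0    L4     102        408
value at position 1, column 'salary_x4' → 408

408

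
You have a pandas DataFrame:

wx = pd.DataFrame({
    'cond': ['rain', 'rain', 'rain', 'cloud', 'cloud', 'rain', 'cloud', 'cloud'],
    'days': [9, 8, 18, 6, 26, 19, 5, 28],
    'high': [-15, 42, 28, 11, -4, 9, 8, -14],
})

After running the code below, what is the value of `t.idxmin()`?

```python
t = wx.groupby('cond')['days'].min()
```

cloud

group by cond, min of days:
cond
cloud    5
rain     8
Name: days, dtype: int64
So idxmin() = cloud.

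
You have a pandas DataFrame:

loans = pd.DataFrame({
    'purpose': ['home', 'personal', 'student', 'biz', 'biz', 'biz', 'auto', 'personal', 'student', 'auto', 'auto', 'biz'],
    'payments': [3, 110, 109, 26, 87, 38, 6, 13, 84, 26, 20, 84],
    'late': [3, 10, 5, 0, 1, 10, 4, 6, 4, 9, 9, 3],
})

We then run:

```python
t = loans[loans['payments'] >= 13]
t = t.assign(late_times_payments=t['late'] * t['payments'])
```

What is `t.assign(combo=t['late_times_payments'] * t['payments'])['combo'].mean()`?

26250.4

filter rows where payments >= 13:
     purpose  payments  late
1   personal       110    10
2    student       109     5
3        biz        26     0
4        biz        87     1
5        biz        38    10
7   personal        13     6
8    student        84     4
9       auto        26     9
10      auto        20     9
11       biz        84     3
add column late_times_payments = t['late'] * t['payments']:
     purpose  payments  late  late_times_payments
1   personal       110    10                 1100
2    student       109     5                  545
3        biz        26     0                    0
4        biz        87     1                   87
5        biz        38    10                  380
7   personal        13     6                   78
8    student        84     4                  336
9       auto        26     9                  234
10      auto        20     9                  180
11       biz        84     3                  252
add column combo = t['late_times_payments'] * t['payments']:
     purpose  payments  late  late_times_payments   combo
1   personal       110    10                 1100  121000
2    student       109     5                  545   59405
3        biz        26     0                    0       0
4        biz        87     1                   87    7569
5        biz        38    10                  380   14440
7   personal        13     6                   78    1014
8    student        84     4                  336   28224
9       auto        26     9                  234    6084
10      auto        20     9                  180    3600
11       biz        84     3                  252   21168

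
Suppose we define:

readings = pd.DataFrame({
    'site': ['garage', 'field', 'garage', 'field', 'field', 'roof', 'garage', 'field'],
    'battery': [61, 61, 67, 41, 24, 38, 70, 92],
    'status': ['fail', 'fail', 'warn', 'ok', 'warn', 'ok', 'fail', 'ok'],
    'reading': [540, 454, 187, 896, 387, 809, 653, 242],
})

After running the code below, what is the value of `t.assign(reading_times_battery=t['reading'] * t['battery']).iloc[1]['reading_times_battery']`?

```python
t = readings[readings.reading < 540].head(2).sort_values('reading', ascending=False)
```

filter rows where reading < 540:
     site  battery status  reading
1   field       61   fail      454
2  garage       67   warn      187
4   field       24   warn      387
7   field       92     ok      242
take first 2 rows:
     site  battery status  reading
1   field       61   fail      454
2  garage       67   warn      187
sort by reading descending:
     site  battery status  reading
1   field       61   fail      454
2  garage       67   warn      187
add column reading_times_battery = t['reading'] * t['battery']:
     site  battery status  reading  reading_times_battery
1   field       61   fail      454                  27694
2  garage       67   warn      187                  12529
value at position 1, column 'reading_times_battery' → 12529

12529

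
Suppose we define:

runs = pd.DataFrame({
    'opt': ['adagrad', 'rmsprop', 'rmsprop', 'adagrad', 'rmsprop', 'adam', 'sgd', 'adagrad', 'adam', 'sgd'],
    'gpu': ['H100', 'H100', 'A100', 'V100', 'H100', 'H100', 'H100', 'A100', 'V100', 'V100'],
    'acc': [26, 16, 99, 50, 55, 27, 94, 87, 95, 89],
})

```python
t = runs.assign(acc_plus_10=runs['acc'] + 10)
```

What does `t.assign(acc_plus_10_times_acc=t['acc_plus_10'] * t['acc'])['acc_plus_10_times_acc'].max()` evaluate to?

add column acc_plus_10 = runs['acc'] + 10:
       opt   gpu  acc  acc_plus_10
0  adagrad  H100   26           36
1  rmsprop  H100   16           26
2  rmsprop  A100   99          109
3  adagrad  V100   50           60
4  rmsprop  H100   55           65
5     adam  H100   27           37
6      sgd  H100   94          104
7  adagrad  A100   87           97
8     adam  V100   95          105
9      sgd  V100   89           99
add column acc_plus_10_times_acc = t['acc_plus_10'] * t['acc']:
       opt   gpu  acc  acc_plus_10  acc_plus_10_times_acc
0  adagrad  H100   26           36                    936
1  rmsprop  H100   16           26                    416
2  rmsprop  A100   99          109                  10791
3  adagrad  V100   50           60                   3000
4  rmsprop  H100   55           65                   3575
5     adam  H100   27           37                    999
6      sgd  H100   94          104                   9776
7  adagrad  A100   87           97                   8439
8     adam  V100   95          105                   9975
9      sgd  V100   89           99                   8811

10791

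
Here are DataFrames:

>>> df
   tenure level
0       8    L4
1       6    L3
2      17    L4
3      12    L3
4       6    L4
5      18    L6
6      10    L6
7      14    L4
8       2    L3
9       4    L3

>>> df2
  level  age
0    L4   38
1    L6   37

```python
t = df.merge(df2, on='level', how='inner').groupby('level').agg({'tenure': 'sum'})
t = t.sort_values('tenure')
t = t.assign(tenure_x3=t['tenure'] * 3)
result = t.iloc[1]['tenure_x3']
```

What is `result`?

merge on 'level' (how='inner') → 6 rows:
   tenure level  age
0       8    L4   38
1      17    L4   38
2       6    L4   38
3      18    L6   37
4      10    L6   37
5      14    L4   38
group by level, sum of tenure:
       tenure
level        
L4         45
L6         28
sort by tenure:
       tenure
level        
L6         28
L4         45
add column tenure_x3 = t['tenure'] * 3:
       tenure  tenure_x3
level                   
L6         28         84
L4         45        135
Then the value at position 1, column 'tenure_x3': 135

135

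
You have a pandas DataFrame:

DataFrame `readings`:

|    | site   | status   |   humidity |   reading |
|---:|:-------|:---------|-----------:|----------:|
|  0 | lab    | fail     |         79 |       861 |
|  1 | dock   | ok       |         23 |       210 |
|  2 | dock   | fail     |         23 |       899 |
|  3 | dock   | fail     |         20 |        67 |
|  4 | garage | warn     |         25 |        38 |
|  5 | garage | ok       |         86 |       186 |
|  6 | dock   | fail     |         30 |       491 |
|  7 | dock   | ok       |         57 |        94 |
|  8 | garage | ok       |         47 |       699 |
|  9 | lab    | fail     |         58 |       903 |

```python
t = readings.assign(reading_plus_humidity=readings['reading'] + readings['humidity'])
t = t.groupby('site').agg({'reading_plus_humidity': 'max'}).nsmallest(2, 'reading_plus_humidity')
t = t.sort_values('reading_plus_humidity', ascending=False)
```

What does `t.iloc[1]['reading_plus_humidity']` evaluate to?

add column reading_plus_humidity = readings['reading'] + readings['humidity']:
     site status  humidity  reading  reading_plus_humidity
0     lab   fail        79      861                    940
1    dock     ok        23      210                    233
2    dock   fail        23      899                    922
3    dock   fail        20       67                     87
4  garage   warn        25       38                     63
5  garage     ok        86      186                    272
6    dock   fail        30      491                    521
7    dock     ok        57       94                    151
8  garage     ok        47      699                    746
9     lab   fail        58      903                    961
group by site, max of reading_plus_humidity:
        reading_plus_humidity
site                         
dock                      922
garage                    746
lab                       961
take 2 rows with smallest reading_plus_humidity:
        reading_plus_humidity
site                         
garage                    746
dock                      922
sort by reading_plus_humidity descending:
        reading_plus_humidity
site                         
dock                      922
garage                    746
Hence 746.

746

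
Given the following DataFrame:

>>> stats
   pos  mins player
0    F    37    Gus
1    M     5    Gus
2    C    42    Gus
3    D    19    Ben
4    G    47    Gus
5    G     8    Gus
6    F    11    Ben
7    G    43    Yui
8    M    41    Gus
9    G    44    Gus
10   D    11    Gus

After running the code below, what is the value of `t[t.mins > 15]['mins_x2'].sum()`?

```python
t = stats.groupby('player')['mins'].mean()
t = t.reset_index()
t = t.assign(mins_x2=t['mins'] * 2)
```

group by player, mean of mins:
player
Ben    15.000
Gus    29.375
Yui    43.000
Name: mins, dtype: float64
reset_index():
  player    mins
0    Ben  15.000
1    Gus  29.375
2    Yui  43.000
add column mins_x2 = t['mins'] * 2:
  player    mins  mins_x2
0    Ben  15.000    30.00
1    Gus  29.375    58.75
2    Yui  43.000    86.00
filter rows where mins > 15:
  player    mins  mins_x2
1    Gus  29.375    58.75
2    Yui  43.000    86.00
Finally, sum of column 'mins_x2' = 144.75.

144.75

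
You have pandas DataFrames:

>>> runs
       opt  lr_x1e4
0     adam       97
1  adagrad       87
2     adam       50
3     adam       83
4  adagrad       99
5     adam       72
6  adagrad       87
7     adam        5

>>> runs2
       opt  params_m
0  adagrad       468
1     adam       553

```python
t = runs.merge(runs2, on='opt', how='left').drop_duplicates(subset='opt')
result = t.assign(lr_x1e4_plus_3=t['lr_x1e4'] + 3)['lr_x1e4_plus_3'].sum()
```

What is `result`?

merge on 'opt' (how='left') → 8 rows:
       opt  lr_x1e4  params_m
0     adam       97       553
1  adagrad       87       468
2     adam       50       553
3     adam       83       553
4  adagrad       99       468
5     adam       72       553
6  adagrad       87       468
7     adam        5       553
drop duplicate opt (keep=first):
       opt  lr_x1e4  params_m
0     adam       97       553
1  adagrad       87       468
add column lr_x1e4_plus_3 = t['lr_x1e4'] + 3:
       opt  lr_x1e4  params_m  lr_x1e4_plus_3
0     adam       97       553             100
1  adagrad       87       468              90
Taking the sum of column 'lr_x1e4_plus_3' gives 190.

190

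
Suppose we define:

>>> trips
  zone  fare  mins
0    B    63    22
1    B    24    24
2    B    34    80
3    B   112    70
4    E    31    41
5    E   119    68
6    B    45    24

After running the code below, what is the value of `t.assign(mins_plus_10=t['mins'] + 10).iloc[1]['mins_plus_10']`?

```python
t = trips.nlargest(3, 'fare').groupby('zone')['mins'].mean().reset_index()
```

78.0

take 3 rows with largest fare:
  zone  fare  mins
5    E   119    68
3    B   112    70
0    B    63    22
group by zone, mean of mins:
zone
B    46.0
E    68.0
Name: mins, dtype: float64
reset_index():
  zone  mins
0    B  46.0
1    E  68.0
add column mins_plus_10 = t['mins'] + 10:
  zone  mins  mins_plus_10
0    B  46.0          56.0
1    E  68.0          78.0
So iloc[1]['mins_plus_10'] = 78.0.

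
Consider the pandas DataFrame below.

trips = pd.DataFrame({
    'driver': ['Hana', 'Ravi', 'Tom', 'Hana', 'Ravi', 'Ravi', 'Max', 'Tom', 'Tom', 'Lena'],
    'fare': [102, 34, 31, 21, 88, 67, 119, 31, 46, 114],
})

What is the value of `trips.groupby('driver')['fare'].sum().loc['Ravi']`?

group by driver, sum of fare:
driver
Hana    123
Lena    114
Max     119
Ravi    189
Tom     108
Name: fare, dtype: int64
So loc['Ravi'] = 189.

189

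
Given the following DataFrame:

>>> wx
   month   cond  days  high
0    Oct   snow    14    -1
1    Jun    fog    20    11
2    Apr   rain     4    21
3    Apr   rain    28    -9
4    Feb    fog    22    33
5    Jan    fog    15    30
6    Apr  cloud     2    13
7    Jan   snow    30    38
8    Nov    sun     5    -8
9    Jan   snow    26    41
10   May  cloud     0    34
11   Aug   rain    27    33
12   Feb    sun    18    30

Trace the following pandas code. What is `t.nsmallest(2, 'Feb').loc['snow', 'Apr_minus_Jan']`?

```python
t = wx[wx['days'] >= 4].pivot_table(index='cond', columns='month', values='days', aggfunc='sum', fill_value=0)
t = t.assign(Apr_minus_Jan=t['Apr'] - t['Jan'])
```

-56

filter rows where days >= 4:
   month  cond  days  high
0    Oct  snow    14    -1
1    Jun   fog    20    11
2    Apr  rain     4    21
3    Apr  rain    28    -9
4    Feb   fog    22    33
5    Jan   fog    15    30
7    Jan  snow    30    38
8    Nov   sun     5    -8
9    Jan  snow    26    41
11   Aug  rain    27    33
12   Feb   sun    18    30
pivot: rows=cond, cols=month, sum(days):
month  Apr  Aug  Feb  Jan  Jun  Nov  Oct
cond                                    
fog      0    0   22   15   20    0    0
rain    32   27    0    0    0    0    0
snow     0    0    0   56    0    0   14
sun      0    0   18    0    0    5    0
add column Apr_minus_Jan = t['Apr'] - t['Jan']:
month  Apr  Aug  Feb  Jan  Jun  Nov  Oct  Apr_minus_Jan
cond                                                   
fog      0    0   22   15   20    0    0            -15
rain    32   27    0    0    0    0    0             32
snow     0    0    0   56    0    0   14            -56
sun      0    0   18    0    0    5    0              0
take 2 rows with smallest Feb:
month  Apr  Aug  Feb  Jan  Jun  Nov  Oct  Apr_minus_Jan
cond                                                   
rain    32   27    0    0    0    0    0             32
snow     0    0    0   56    0    0   14            -56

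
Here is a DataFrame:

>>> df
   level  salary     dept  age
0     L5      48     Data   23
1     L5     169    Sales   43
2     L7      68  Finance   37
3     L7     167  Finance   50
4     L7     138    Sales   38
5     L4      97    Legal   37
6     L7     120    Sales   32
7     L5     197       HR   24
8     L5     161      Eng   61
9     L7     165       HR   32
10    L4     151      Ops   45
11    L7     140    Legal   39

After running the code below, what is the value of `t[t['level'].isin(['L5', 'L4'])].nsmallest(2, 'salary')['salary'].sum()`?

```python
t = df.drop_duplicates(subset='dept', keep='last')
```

199

drop duplicate dept (keep=last):
   level  salary     dept  age
0     L5      48     Data   23
3     L7     167  Finance   50
6     L7     120    Sales   32
8     L5     161      Eng   61
9     L7     165       HR   32
10    L4     151      Ops   45
11    L7     140    Legal   39
filter rows where level in ['L5', 'L4']:
   level  salary  dept  age
0     L5      48  Data   23
8     L5     161   Eng   61
10    L4     151   Ops   45
take 2 rows with smallest salary:
   level  salary  dept  age
0     L5      48  Data   23
10    L4     151   Ops   45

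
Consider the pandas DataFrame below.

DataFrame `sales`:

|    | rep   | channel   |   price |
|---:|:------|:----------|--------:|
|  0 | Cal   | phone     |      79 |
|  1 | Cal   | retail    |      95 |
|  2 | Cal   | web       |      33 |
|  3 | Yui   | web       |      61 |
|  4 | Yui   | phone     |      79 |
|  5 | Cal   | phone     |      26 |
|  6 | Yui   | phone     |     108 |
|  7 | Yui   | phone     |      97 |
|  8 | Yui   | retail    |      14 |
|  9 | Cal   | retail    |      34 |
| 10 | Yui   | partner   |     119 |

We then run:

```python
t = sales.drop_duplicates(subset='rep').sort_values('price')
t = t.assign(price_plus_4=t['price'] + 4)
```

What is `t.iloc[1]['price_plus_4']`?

83

drop duplicate rep (keep=first):
   rep channel  price
0  Cal   phone     79
3  Yui     web     61
sort by price:
   rep channel  price
3  Yui     web     61
0  Cal   phone     79
add column price_plus_4 = t['price'] + 4:
   rep channel  price  price_plus_4
3  Yui     web     61            65
0  Cal   phone     79            83
Reading off the value at position 1, column 'price_plus_4', we get 83.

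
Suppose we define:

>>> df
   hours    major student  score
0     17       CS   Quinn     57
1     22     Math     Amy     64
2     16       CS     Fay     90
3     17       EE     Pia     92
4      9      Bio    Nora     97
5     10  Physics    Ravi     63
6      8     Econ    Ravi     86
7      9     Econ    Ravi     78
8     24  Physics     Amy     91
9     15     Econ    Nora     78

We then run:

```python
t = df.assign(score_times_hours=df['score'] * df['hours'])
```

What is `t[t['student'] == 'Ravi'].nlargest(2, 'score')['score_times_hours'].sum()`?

1390

add column score_times_hours = df['score'] * df['hours']:
   hours    major student  score  score_times_hours
0     17       CS   Quinn     57                969
1     22     Math     Amy     64               1408
2     16       CS     Fay     90               1440
3     17       EE     Pia     92               1564
4      9      Bio    Nora     97                873
5     10  Physics    Ravi     63                630
6      8     Econ    Ravi     86                688
7      9     Econ    Ravi     78                702
8     24  Physics     Amy     91               2184
9     15     Econ    Nora     78               1170
filter rows where student == 'Ravi':
   hours    major student  score  score_times_hours
5     10  Physics    Ravi     63                630
6      8     Econ    Ravi     86                688
7      9     Econ    Ravi     78                702
take 2 rows with largest score:
   hours major student  score  score_times_hours
6      8  Econ    Ravi     86                688
7      9  Econ    Ravi     78                702
Reading off the sum of column 'score_times_hours', we get 1390.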